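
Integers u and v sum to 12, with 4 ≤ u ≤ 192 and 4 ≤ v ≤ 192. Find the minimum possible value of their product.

uv = u(12 − u) is concave in u, so over [4, 8] it is minimized at an endpoint.
The extreme feasible split is u = 4, v = 8, giving uv = 32.

32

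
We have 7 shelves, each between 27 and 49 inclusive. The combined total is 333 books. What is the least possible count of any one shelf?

39

Minimizing one value means maximizing the remaining 6.
The other 6 contribute at most 6 × 49 = 294, leaving at least 333 − 294 = 39.
Since 39 ≥ 27, this is achievable: one at 39 and 6 at 49.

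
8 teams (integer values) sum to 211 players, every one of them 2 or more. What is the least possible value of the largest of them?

The average is 211/8 > 26, so not all 8 can be 26 or less; the largest is ≥ 27.
Equality holds with 3 values of 27 and 5 values of 26.

27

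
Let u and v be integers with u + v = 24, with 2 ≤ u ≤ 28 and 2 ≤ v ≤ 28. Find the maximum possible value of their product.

144

For a fixed sum, the product uv is largest when u and v are as close as possible.
Taking u = 12 and v = 12 (both in [2, 28]) gives uv = 144.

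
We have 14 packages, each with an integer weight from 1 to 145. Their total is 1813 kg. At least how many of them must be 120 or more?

6

Each value short of 120 is at most 119, costing at least 145 − 119 = 26 against the maximum total of 2030.
We can afford to lose at most 2030 − 1813 = 217, so at most ⌊217/26⌋ = 8 fall short, and at least 6 are ≥ 120.
Exactly 6 works: 6 values at 145 and 8 at 119 total 1822; lower one of the high values by 9 (still ≥ 120) to hit 1813.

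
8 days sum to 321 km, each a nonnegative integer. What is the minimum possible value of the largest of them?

Some value must be at least ⌈321/8⌉ = 41, since 8 × 40 = 320 < 321.
Taking 7 copies of 40 and 1 copy of 41 gives exactly 321, so 41 is attained.

41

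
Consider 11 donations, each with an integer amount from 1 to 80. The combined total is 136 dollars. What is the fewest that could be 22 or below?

Let j be the number exceeding 22. Then the total is ≥ 23·j + 1·(11 − j) = 11 + 22j.
So 22j ≤ 125 and j ≤ 5; hence at least 11 − 5 = 6 are ≤ 22.
Exactly 6 works: 6 values at 1 and 5 at 23 total 121; raise one of the low values by 15 (still ≤ 22) to hit 136.

6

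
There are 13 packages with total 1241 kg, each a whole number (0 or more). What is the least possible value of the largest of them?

96

If every one of the 13 were at most 95, the total would be at most 13 × 95 = 1235 < 1241.
Taking 7 copies of 95 and 6 copies of 96 gives exactly 1241, so 96 is attained.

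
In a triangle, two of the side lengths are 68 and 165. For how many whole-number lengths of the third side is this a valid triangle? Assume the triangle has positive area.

135

The triangle inequality gives |68 − 165| < c < 68 + 165, i.e. 97 < c < 233.
So c can be any integer from 98 to 232: 135 values.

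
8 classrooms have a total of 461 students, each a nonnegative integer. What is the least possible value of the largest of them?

58

The 8 values sum to 461, so their maximum is at least ⌈461/8⌉ = 58.
Taking 3 copies of 57 and 5 copies of 58 gives exactly 461, so 58 is attained.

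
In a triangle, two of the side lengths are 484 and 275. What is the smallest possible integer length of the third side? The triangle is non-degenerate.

210

The third side must exceed |484 − 275| = 209.
The smallest integer above 209 is 210.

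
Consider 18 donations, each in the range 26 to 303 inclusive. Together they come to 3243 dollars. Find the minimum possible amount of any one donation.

Minimizing one value means maximizing the remaining 17.
The other 17 can take up 17 × 303 = 5151 ≥ 3243 − 26, so one donation can sit at its floor of 26.
Achievable: one at 26 and the other 17 totalling 3217, which fits since 17 × 26 ≤ 3217 ≤ 17 × 303.

26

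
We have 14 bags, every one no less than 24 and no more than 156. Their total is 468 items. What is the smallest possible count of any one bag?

24

To make one bag as small as possible, make the other 13 as large as possible.
The other 13 can take up 13 × 156 = 2028 ≥ 468 − 24, so one bag can sit at its floor of 24.
Achievable: one at 24 and the other 13 totalling 444, which fits since 13 × 24 ≤ 444 ≤ 13 × 156.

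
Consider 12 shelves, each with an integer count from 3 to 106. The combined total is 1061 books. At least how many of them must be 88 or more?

1

If only k of them are at least 88, the other 12 − k are at most 87, so the total is at most k·106 + (12 − k)·87.
This must reach 1061, so k·106 + (12 − k)·87 ≥ 1061, giving k ≥ 1.
Exactly 1 works: 1 value at 106 and 11 at 87 total 1063; lower one of the high values by 2 (still ≥ 88) to hit 1061.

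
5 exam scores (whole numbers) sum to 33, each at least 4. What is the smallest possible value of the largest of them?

The 5 values sum to 33, so their maximum is at least ⌈33/5⌉ = 7.
Achievable: 3 of them at 7 and 2 at 6 total 33.

7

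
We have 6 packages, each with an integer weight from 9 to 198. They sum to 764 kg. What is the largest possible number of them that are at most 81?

Each value at 81 or below falls at least 198 − 81 = 117 short of the ceiling 198.
The ceiling total is 6 × 198 = 1188, and we need 764, so at most ⌊(1188 − 764)/117⌋ = 3 can be that low.
k = 3 is achieved by 3 values at 81 and 3 at 198, total 837; lower one of the 198's by 73 (still > 81) to reach 764.

3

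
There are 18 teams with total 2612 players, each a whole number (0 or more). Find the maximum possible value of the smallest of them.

145

The 18 values sum to 2612, so their minimum is at most ⌊2612/18⌋ = 145.
Achievable: 16 of them at 145 and 2 at 146 total 2612.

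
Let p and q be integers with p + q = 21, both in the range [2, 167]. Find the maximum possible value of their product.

110

With p + q fixed, pq peaks when the two are closest together.
Taking p = 10 and q = 11 (both in [2, 167]) gives pq = 110.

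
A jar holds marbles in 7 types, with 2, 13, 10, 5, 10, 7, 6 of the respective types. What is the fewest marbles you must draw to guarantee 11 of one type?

In the worst case you take as many as possible of each type without reaching 11: 2 + 10 + 10 + 5 + 10 + 7 + 6 = 50.
The next one must give 11 of some type, so 50 + 1 = 51.

51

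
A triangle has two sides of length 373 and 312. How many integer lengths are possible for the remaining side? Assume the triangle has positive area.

The triangle inequality gives |373 − 312| < c < 373 + 312, i.e. 61 < c < 685.
So c can be any integer from 62 to 684: 623 values.

623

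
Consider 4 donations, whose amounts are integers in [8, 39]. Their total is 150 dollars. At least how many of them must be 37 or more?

If only k of them are at least 37, the other 4 − k are at most 36, so the total is at most k·39 + (4 − k)·36.
This must reach 150, so k·39 + (4 − k)·36 ≥ 150, giving k ≥ 2.
Exactly 2 works: 2 values at 39 and 2 at 36 total 150.

2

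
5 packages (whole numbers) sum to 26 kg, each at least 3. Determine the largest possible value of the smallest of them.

The average is 26/5 < 6, so some value is ≤ 5.
Achievable: 4 of them at 5 and 1 at 6 total 26.

5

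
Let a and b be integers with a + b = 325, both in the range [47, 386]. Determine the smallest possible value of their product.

13066

ab = a(325 − a) is concave in a, so over [47, 278] it is minimized at an endpoint.
At the endpoint a = 47, b = 325 − 47 = 278, so ab = 47 × 278 = 13066.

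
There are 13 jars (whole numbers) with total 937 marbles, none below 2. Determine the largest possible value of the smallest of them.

72

The average is 937/13 < 73, so some value is ≤ 72.
Equality holds with 12 values of 72 and 1 value of 73.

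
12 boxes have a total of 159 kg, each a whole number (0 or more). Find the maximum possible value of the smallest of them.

13

If every one of the 12 were at least 14, the total would be at least 12 × 14 = 168 > 159.
Equality holds with 9 values of 13 and 3 values of 14.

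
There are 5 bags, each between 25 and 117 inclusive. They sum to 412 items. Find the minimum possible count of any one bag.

To make one bag as small as possible, make the other 4 as large as possible.
The other 4 can take up 4 × 117 = 468 ≥ 412 − 25, so one bag can sit at its floor of 25.
Achievable: one at 25 and the other 4 totalling 387, which fits since 4 × 25 ≤ 387 ≤ 4 × 117.

25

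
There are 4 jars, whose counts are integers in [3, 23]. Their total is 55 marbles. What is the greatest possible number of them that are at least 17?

3

If k of the values are ≥ 17, the total is ≥ 17k + 3(4 − k).
Setting 17k + 3(4 − k) ≤ 55 gives 14k ≤ 43, so k ≤ 3.
k = 3 is achieved by 3 values at 17 and 1 at 3, total 54; add 1 to one value (staying below 17) to reach 55.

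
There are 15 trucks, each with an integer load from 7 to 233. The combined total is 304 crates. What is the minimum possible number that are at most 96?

Let j be the number exceeding 96. Then the total is ≥ 97·j + 7·(15 − j) = 105 + 90j.
So 90j ≤ 199 and j ≤ 2; hence at least 15 − 2 = 13 are ≤ 96.
Exactly 13 works: 13 values at 7 and 2 at 97 total 285; raise one of the low values by 19 (still ≤ 96) to hit 304.

13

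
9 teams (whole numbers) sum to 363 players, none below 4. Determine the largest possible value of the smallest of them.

40

The average is 363/9 < 41, so some value is ≤ 40.
Taking 6 copies of 40 and 3 copies of 41 gives exactly 363, so 40 is attained.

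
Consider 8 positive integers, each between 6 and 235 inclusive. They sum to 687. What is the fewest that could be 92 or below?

Each value above 92 is at least 93, contributing at least 93 − 6 = 87 above the floor 6.
The sum exceeds the floor total 48 by 639, so at most ⌊639/87⌋ = 7 exceed 92, and at least 1 are ≤ 92.
Exactly 1 works: 1 value at 6 and 7 at 93 total 657; raise one of the low values by 30 (still ≤ 92) to hit 687.

1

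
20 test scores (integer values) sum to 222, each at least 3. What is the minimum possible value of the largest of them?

The average is 222/20 > 11, so not all 20 can be 11 or less; the largest is ≥ 12.
Equality holds with 2 values of 12 and 18 values of 11.

12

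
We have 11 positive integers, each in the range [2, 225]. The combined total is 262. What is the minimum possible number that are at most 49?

Let j be the number exceeding 49. Then the total is ≥ 50·j + 2·(11 − j) = 22 + 48j.
So 48j ≤ 240 and j ≤ 5; hence at least 11 − 5 = 6 are ≤ 49.
Exactly 6 works: 6 values at 2 and 5 at 50 total 262.

6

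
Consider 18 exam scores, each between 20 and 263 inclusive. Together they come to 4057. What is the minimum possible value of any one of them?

20

Minimizing one value means maximizing the remaining 17.
The other 17 can take up 17 × 263 = 4471 ≥ 4057 − 20, so one score can sit at its floor of 20.
Achievable: one at 20 and the other 17 totalling 4037, which fits since 17 × 20 ≤ 4037 ≤ 17 × 263.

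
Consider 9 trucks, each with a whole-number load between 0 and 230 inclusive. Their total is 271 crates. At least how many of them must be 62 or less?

5

If only k of them are at most 62, the other 9 − k are at least 63, so the total is at least (9 − k)·63 + k·0.
This is ≤ 271, so (9 − k)·63 + 0k ≤ 271, which gives k ≥ 5.
Exactly 5 works: 5 values at 0 and 4 at 63 total 252; raise one of the low values by 19 (still ≤ 62) to hit 271.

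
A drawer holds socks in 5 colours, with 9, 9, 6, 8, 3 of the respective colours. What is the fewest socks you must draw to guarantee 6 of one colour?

24

In the worst case you take as many as possible of each colour without reaching 6: 5 + 5 + 5 + 5 + 3 = 23.
The next one must give 6 of some colour, so 23 + 1 = 24.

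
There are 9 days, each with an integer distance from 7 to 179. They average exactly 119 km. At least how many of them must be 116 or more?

The total is 9 × 119 = 1071.
Each value short of 116 is at most 115, costing at least 179 − 115 = 64 against the maximum total of 1611.
We can afford to lose at most 1611 − 1071 = 540, so at most ⌊540/64⌋ = 8 fall short, and at least 1 are ≥ 116.
Exactly 1 works: 1 value at 179 and 8 at 115 total 1099; lower one of the high values by 28 (still ≥ 116) to hit 1071.

1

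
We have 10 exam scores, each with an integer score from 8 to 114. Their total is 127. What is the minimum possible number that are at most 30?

8

Each value above 30 is at least 31, contributing at least 31 − 8 = 23 above the floor 8.
The sum exceeds the floor total 80 by 47, so at most ⌊47/23⌋ = 2 exceed 30, and at least 8 are ≤ 30.
Exactly 8 works: 8 values at 8 and 2 at 31 total 126; raise one of the low values by 1 (still ≤ 30) to hit 127.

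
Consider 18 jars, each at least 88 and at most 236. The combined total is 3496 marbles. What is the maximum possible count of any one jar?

236

To make one jar as large as possible, make the other 17 as small as possible.
The other 17 contribute at least 17 × 88 = 1496, leaving at most 3496 − 1496 = 2000.
But each jar is capped at 236, so the maximum is 236.
Achievable: one at 236 and the other 17 totalling 3260, which fits since 17 × 88 ≤ 3260 ≤ 17 × 236.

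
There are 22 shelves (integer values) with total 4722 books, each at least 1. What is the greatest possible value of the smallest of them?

The 22 values sum to 4722, so their minimum is at most ⌊4722/22⌋ = 214.
Taking 8 copies of 214 and 14 copies of 215 gives exactly 4722, so 214 is attained.

214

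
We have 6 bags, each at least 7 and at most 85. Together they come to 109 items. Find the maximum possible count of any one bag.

74

Maximizing one value means minimizing the remaining 5.
The other 5 contribute at least 5 × 7 = 35, leaving at most 109 − 35 = 74.
Since 74 ≤ 85, this is achievable: one at 74 and 5 at 7.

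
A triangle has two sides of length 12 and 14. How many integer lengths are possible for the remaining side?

23

The triangle inequality gives |12 − 14| < c < 12 + 14, i.e. 2 < c < 26.
So c can be any integer from 3 to 25: 23 values.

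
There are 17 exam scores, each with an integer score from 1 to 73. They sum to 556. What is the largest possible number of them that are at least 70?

With k values at 70 or above and the rest at least 1, the sum is at least 17 + 69k.
Since the sum is 556, we need 69k ≤ 539, i.e. k ≤ 7.
k = 7 is achieved by 7 values at 70 and 10 at 1, total 500; add 56 to one value (staying below 70) to reach 556.

7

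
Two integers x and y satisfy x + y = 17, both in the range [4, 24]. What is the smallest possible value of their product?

52

For a fixed sum, xy is smallest when x and y are as far apart as possible.
The extreme feasible split is x = 4, y = 13, giving xy = 52.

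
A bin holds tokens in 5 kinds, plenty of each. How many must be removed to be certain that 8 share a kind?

In the worst case you draw 7 of each of the 5 kinds: 5 × 7 = 35.
One more forces 8 of some kind, so 35 + 1 = 36.

36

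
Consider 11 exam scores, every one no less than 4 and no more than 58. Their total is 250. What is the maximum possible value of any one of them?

Maximizing one value means minimizing the remaining 10.
The other 10 contribute at least 10 × 4 = 40, leaving at most 250 − 40 = 210.
But each score is capped at 58, so the maximum is 58.
Achievable: one at 58 and the other 10 totalling 192, which fits since 10 × 4 ≤ 192 ≤ 10 × 58.

58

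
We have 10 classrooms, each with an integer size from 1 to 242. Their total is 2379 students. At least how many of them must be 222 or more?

If only k of them are at least 222, the other 10 − k are at most 221, so the total is at most k·242 + (10 − k)·221.
This must reach 2379, so k·242 + (10 − k)·221 ≥ 2379, giving k ≥ 9.
Exactly 9 works: 9 values at 242 and 1 at 221 total 2399; lower one of the high values by 20 (still ≥ 222) to hit 2379.

9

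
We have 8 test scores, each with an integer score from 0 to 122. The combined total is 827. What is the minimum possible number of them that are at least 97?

Each value short of 97 is at most 96, costing at least 122 − 96 = 26 against the maximum total of 976.
We can afford to lose at most 976 − 827 = 149, so at most ⌊149/26⌋ = 5 fall short, and at least 3 are ≥ 97.
Exactly 3 works: 3 values at 122 and 5 at 96 total 846; lower one of the high values by 19 (still ≥ 97) to hit 827.

3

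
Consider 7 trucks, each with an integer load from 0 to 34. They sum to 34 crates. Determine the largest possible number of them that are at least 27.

1

Suppose k of them are at least 27. Those contribute at least 27 each and the other 7 − k at least 0 each.
So the total is at least 27k + 0(7 − k) = 0 + 27k. This must be ≤ 34, giving k ≤ 1.
k = 1 is achieved by 1 value at 27 and 6 at 0, total 27; add 7 to one value (staying below 27) to reach 34.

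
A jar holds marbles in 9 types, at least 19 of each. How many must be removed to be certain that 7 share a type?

You could draw 6 of every type without reaching 7 of any — 54 in all.
One more forces 7 of some type, so 54 + 1 = 55.

55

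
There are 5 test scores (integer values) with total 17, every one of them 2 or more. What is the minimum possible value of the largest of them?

If every one of the 5 were at most 3, the total would be at most 5 × 3 = 15 < 17.
Taking 3 copies of 3 and 2 copies of 4 gives exactly 17, so 4 is attained.

4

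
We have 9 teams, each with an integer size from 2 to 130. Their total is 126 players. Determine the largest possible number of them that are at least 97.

With k values at 97 or above and the rest at least 2, the sum is at least 18 + 95k.
Since the sum is 126, we need 95k ≤ 108, i.e. k ≤ 1.
k = 1 is achieved by 1 value at 97 and 8 at 2, total 113; add 13 to one value (staying below 97) to reach 126.

1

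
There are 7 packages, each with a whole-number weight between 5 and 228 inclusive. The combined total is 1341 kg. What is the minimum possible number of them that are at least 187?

1

Each value short of 187 is at most 186, costing at least 228 − 186 = 42 against the maximum total of 1596.
We can afford to lose at most 1596 − 1341 = 255, so at most ⌊255/42⌋ = 6 fall short, and at least 1 are ≥ 187.
Exactly 1 works: 1 value at 228 and 6 at 186 total 1344; lower one of the high values by 3 (still ≥ 187) to hit 1341.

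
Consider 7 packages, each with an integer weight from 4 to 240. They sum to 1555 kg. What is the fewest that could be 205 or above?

4

If only k of them are at least 205, the other 7 − k are at most 204, so the total is at most k·240 + (7 − k)·204.
This must reach 1555, so k·240 + (7 − k)·204 ≥ 1555, giving k ≥ 4.
Exactly 4 works: 4 values at 240 and 3 at 204 total 1572; lower one of the high values by 17 (still ≥ 205) to hit 1555.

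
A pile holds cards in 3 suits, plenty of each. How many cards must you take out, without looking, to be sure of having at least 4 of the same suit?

10

You could draw 3 of every suit without reaching 4 of any — 9 in all.
One more forces 4 of some suit, so 9 + 1 = 10.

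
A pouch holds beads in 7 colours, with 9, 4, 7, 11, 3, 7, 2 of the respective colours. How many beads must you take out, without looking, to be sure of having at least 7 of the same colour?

In the worst case you take as many as possible of each colour without reaching 7: 6 + 4 + 6 + 6 + 3 + 6 + 2 = 33.
The next one must give 7 of some colour, so 33 + 1 = 34.

34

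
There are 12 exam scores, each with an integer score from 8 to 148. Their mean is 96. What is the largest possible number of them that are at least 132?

8

The total is 12 × 96 = 1152.
Suppose k of them are at least 132. Those contribute at least 132 each and the other 12 − k at least 8 each.
So the total is at least 132k + 8(12 − k) = 96 + 124k. This must be ≤ 1152, giving k ≤ 8.
k = 8 is achieved by 8 values at 132 and 4 at 8, total 1088; add 64 to one value (staying below 132) to reach 1152.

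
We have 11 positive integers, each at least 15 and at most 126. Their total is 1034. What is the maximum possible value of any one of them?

To make one integer as large as possible, make the other 10 as small as possible.
The other 10 contribute at least 10 × 15 = 150, leaving at most 1034 − 150 = 884.
But each integer is capped at 126, so the maximum is 126.
Achievable: one at 126 and the other 10 totalling 908, which fits since 10 × 15 ≤ 908 ≤ 10 × 126.

126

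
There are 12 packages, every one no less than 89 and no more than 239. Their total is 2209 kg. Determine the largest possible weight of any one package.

Maximizing one value means minimizing the remaining 11.
The other 11 contribute at least 11 × 89 = 979, leaving at most 2209 − 979 = 1230.
But each package is capped at 239, so the maximum is 239.
Achievable: one at 239 and the other 11 totalling 1970, which fits since 11 × 89 ≤ 1970 ≤ 11 × 239.

239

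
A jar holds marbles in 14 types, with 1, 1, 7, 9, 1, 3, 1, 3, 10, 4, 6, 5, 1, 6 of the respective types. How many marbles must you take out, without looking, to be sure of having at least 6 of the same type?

In the worst case you take as many as possible of each type without reaching 6: 1 + 1 + 5 + 5 + 1 + 3 + 1 + 3 + 5 + 4 + 5 + 5 + 1 + 5 = 45.
The next one must give 6 of some type, so 45 + 1 = 46.

46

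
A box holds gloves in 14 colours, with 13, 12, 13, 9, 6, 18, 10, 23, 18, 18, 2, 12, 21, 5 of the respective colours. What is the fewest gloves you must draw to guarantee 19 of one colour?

173

In the worst case you take as many as possible of each colour without reaching 19: 13 + 12 + 13 + 9 + 6 + 18 + 10 + 18 + 18 + 18 + 2 + 12 + 18 + 5 = 172.
The next one must give 19 of some colour, so 172 + 1 = 173.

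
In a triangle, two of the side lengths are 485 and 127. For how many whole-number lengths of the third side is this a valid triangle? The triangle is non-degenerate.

The triangle inequality gives |485 − 127| < c < 485 + 127, i.e. 358 < c < 612.
So c can be any integer from 359 to 611: 253 values.

253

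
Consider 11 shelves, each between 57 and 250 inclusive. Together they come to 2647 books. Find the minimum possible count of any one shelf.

To make one shelf as small as possible, make the other 10 as large as possible.
The other 10 contribute at most 10 × 250 = 2500, leaving at least 2647 − 2500 = 147.
Since 147 ≥ 57, this is achievable: one at 147 and 10 at 250.

147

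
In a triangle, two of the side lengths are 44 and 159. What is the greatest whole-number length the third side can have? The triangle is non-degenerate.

The third side must be less than 44 + 159 = 203.
The largest integer below 203 is 202.

202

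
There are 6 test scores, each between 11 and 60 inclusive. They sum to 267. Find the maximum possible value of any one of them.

To make one score as large as possible, make the other 5 as small as possible.
The other 5 contribute at least 5 × 11 = 55, leaving at most 267 − 55 = 212.
But each score is capped at 60, so the maximum is 60.
Achievable: one at 60 and the other 5 totalling 207, which fits since 5 × 11 ≤ 207 ≤ 5 × 60.

60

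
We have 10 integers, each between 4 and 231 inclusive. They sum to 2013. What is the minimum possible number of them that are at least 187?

Suppose at most 10 − j of them reach 187; then j values are ≤ 186 and the rest ≤ 231.
The total is then ≤ 186·j + 231·(10 − j) = 2310 − 45j. For this to be ≥ 2013 we need j ≤ 6, so at least 10 − 6 = 4 must reach 187.
Exactly 4 works: 4 values at 231 and 6 at 186 total 2040; lower one of the high values by 27 (still ≥ 187) to hit 2013.

4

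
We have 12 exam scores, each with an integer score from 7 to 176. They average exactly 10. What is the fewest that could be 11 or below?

5

The total is 12 × 10 = 120.
Let j be the number exceeding 11. Then the total is ≥ 12·j + 7·(12 − j) = 84 + 5j.
So 5j ≤ 36 and j ≤ 7; hence at least 12 − 7 = 5 are ≤ 11.
Exactly 5 works: 5 values at 7 and 7 at 12 total 119; raise one of the low values by 1 (still ≤ 11) to hit 120.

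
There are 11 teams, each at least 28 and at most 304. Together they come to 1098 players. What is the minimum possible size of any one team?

To make one team as small as possible, make the other 10 as large as possible.
The other 10 can take up 10 × 304 = 3040 ≥ 1098 − 28, so one team can sit at its floor of 28.
Achievable: one at 28 and the other 10 totalling 1070, which fits since 10 × 28 ≤ 1070 ≤ 10 × 304.

28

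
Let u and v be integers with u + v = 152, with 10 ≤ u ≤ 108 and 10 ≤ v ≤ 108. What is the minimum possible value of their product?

4752

uv = u(152 − u) is concave in u, so over [44, 108] it is minimized at an endpoint.
The extreme feasible split is u = 44, v = 108, giving uv = 4752.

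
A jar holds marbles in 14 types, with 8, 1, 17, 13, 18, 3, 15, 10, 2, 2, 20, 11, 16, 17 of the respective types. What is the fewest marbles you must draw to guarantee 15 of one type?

135

In the worst case you take as many as possible of each type without reaching 15: 8 + 1 + 14 + 13 + 14 + 3 + 14 + 10 + 2 + 2 + 14 + 11 + 14 + 14 = 134.
The next one must give 15 of some type, so 134 + 1 = 135.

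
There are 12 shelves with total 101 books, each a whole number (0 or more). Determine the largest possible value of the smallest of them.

8

The average is 101/12 < 9, so some value is ≤ 8.
Taking 7 copies of 8 and 5 copies of 9 gives exactly 101, so 8 is attained.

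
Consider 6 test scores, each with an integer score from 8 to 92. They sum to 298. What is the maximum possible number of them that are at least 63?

4

Suppose k of them are at least 63. Those contribute at least 63 each and the other 6 − k at least 8 each.
So the total is at least 63k + 8(6 − k) = 48 + 55k. This must be ≤ 298, giving k ≤ 4.
k = 4 is achieved by 4 values at 63 and 2 at 8, total 268; add 30 to one value (staying below 63) to reach 298.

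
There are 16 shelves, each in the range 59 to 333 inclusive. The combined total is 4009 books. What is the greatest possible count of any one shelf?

To make one shelf as large as possible, make the other 15 as small as possible.
The other 15 contribute at least 15 × 59 = 885, leaving at most 4009 − 885 = 3124.
But each shelf is capped at 333, so the maximum is 333.
Achievable: one at 333 and the other 15 totalling 3676, which fits since 15 × 59 ≤ 3676 ≤ 15 × 333.

333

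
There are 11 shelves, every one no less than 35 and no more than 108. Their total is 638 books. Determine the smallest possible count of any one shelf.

Minimizing one value means maximizing the remaining 10.
The other 10 can take up 10 × 108 = 1080 ≥ 638 − 35, so one shelf can sit at its floor of 35.
Achievable: one at 35 and the other 10 totalling 603, which fits since 10 × 35 ≤ 603 ≤ 10 × 108.

35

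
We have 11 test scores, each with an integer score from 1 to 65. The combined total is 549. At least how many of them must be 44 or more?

If only k of them are at least 44, the other 11 − k are at most 43, so the total is at most k·65 + (11 − k)·43.
This must reach 549, so k·65 + (11 − k)·43 ≥ 549, giving k ≥ 4.
Exactly 4 works: 4 values at 65 and 7 at 43 total 561; lower one of the high values by 12 (still ≥ 44) to hit 549.

4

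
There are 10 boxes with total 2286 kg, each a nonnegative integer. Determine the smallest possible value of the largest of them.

Some value must be at least ⌈2286/10⌉ = 229, since 10 × 228 = 2280 < 2286.
Taking 4 copies of 228 and 6 copies of 229 gives exactly 2286, so 229 is attained.

229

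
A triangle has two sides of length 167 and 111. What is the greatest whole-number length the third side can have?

277

The third side must be less than 167 + 111 = 278.
The largest integer below 278 is 277.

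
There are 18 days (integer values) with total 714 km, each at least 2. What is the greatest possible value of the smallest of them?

If every one of the 18 were at least 40, the total would be at least 18 × 40 = 720 > 714.
Equality holds with 6 values of 39 and 12 values of 40.

39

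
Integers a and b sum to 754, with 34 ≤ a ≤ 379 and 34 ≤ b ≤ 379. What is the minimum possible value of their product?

142125

For a fixed sum, ab is smallest when a and b are as far apart as possible.
At the endpoint a = 375, b = 754 − 375 = 379, so ab = 375 × 379 = 142125.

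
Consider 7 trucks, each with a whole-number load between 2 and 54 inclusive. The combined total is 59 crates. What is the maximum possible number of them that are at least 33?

1

With k values at 33 or above and the rest at least 2, the sum is at least 14 + 31k.
Since the sum is 59, we need 31k ≤ 45, i.e. k ≤ 1.
k = 1 is achieved by 1 value at 33 and 6 at 2, total 45; add 14 to one value (staying below 33) to reach 59.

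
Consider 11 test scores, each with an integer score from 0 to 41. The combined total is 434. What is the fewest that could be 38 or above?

7

Suppose at most 11 − j of them reach 38; then j values are ≤ 37 and the rest ≤ 41.
The total is then ≤ 37·j + 41·(11 − j) = 451 − 4j. For this to be ≥ 434 we need j ≤ 4, so at least 11 − 4 = 7 must reach 38.
Exactly 7 works: 7 values at 41 and 4 at 37 total 435; lower one of the high values by 1 (still ≥ 38) to hit 434.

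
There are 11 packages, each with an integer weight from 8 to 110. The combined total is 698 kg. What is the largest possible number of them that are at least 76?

8

Suppose k of them are at least 76. Those contribute at least 76 each and the other 11 − k at least 8 each.
So the total is at least 76k + 8(11 − k) = 88 + 68k. This must be ≤ 698, giving k ≤ 8.
k = 8 is achieved by 8 values at 76 and 3 at 8, total 632; add 66 to one value (staying below 76) to reach 698.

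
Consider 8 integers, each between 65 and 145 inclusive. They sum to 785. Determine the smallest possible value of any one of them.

To make one integer as small as possible, make the other 7 as large as possible.
The other 7 can take up 7 × 145 = 1015 ≥ 785 − 65, so one integer can sit at its floor of 65.
Achievable: one at 65 and the other 7 totalling 720, which fits since 7 × 65 ≤ 720 ≤ 7 × 145.

65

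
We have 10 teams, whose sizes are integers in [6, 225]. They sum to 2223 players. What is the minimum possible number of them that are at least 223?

1

If only k of them are at least 223, the other 10 − k are at most 222, so the total is at most k·225 + (10 − k)·222.
This must reach 2223, so k·225 + (10 − k)·222 ≥ 2223, giving k ≥ 1.
Exactly 1 works: 1 value at 225 and 9 at 222 total 2223.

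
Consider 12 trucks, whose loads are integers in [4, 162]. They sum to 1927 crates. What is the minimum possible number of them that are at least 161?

Each value short of 161 is at most 160, costing at least 162 − 160 = 2 against the maximum total of 1944.
We can afford to lose at most 1944 − 1927 = 17, so at most ⌊17/2⌋ = 8 fall short, and at least 4 are ≥ 161.
Exactly 4 works: 4 values at 162 and 8 at 160 total 1928; lower one of the high values by 1 (still ≥ 161) to hit 1927.

4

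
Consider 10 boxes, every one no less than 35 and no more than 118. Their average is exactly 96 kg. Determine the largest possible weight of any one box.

Maximizing one value means minimizing the remaining 9.
The total is 10 × 96 = 960.
The other 9 contribute at least 9 × 35 = 315, leaving at most 960 − 315 = 645.
But each box is capped at 118, so the maximum is 118.
Achievable: one at 118 and the other 9 totalling 842, which fits since 9 × 35 ≤ 842 ≤ 9 × 118.

118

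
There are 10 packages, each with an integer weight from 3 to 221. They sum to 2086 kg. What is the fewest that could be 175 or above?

8

Suppose at most 10 − j of them reach 175; then j values are ≤ 174 and the rest ≤ 221.
The total is then ≤ 174·j + 221·(10 − j) = 2210 − 47j. For this to be ≥ 2086 we need j ≤ 2, so at least 10 − 2 = 8 must reach 175.
Exactly 8 works: 8 values at 221 and 2 at 174 total 2116; lower one of the high values by 30 (still ≥ 175) to hit 2086.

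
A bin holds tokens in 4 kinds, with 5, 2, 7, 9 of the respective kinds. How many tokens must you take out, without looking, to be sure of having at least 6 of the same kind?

18

In the worst case you take as many as possible of each kind without reaching 6: 5 + 2 + 5 + 5 = 17.
The next one must give 6 of some kind, so 17 + 1 = 18.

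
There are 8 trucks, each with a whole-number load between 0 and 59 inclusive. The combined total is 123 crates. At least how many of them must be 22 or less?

Each value above 22 is at least 23, contributing at least 23 − 0 = 23 above the floor 0.
The sum exceeds the floor total 0 by 123, so at most ⌊123/23⌋ = 5 exceed 22, and at least 3 are ≤ 22.
Exactly 3 works: 3 values at 0 and 5 at 23 total 115; raise one of the low values by 8 (still ≤ 22) to hit 123.

3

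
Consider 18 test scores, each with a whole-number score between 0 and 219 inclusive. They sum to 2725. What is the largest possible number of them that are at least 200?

13

If k of the values are ≥ 200, the total is ≥ 200k + 0(18 − k).
Setting 200k + 0(18 − k) ≤ 2725 gives 200k ≤ 2725, so k ≤ 13.
k = 13 is achieved by 13 values at 200 and 5 at 0, total 2600; add 125 to one value (staying below 200) to reach 2725.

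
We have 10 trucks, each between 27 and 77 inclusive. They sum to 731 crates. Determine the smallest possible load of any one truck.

38

To make one truck as small as possible, make the other 9 as large as possible.
The other 9 contribute at most 9 × 77 = 693, leaving at least 731 − 693 = 38.
Since 38 ≥ 27, this is achievable: one at 38 and 9 at 77.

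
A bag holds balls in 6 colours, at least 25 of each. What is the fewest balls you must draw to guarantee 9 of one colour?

You could draw 8 of every colour without reaching 9 of any — 48 in all.
One more forces 9 of some colour, so 48 + 1 = 49.

49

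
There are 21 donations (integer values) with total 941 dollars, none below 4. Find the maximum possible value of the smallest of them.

44

The average is 941/21 < 45, so some value is ≤ 44.
Taking 4 copies of 44 and 17 copies of 45 gives exactly 941, so 44 is attained.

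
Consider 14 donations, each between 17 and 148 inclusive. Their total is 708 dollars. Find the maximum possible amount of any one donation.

Maximizing one value means minimizing the remaining 13.
The other 13 contribute at least 13 × 17 = 221, leaving at most 708 − 221 = 487.
But each donation is capped at 148, so the maximum is 148.
Achievable: one at 148 and the other 13 totalling 560, which fits since 13 × 17 ≤ 560 ≤ 13 × 148.

148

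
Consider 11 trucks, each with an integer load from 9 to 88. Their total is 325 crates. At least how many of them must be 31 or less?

2

Each value above 31 is at least 32, contributing at least 32 − 9 = 23 above the floor 9.
The sum exceeds the floor total 99 by 226, so at most ⌊226/23⌋ = 9 exceed 31, and at least 2 are ≤ 31.
Exactly 2 works: 2 values at 9 and 9 at 32 total 306; raise one of the low values by 19 (still ≤ 31) to hit 325.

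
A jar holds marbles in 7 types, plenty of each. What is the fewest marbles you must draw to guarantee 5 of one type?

29

You could draw 4 of every type without reaching 5 of any — 28 in all.
One more forces 5 of some type, so 28 + 1 = 29.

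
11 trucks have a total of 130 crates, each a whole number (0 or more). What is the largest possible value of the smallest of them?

The average is 130/11 < 12, so some value is ≤ 11.
Achievable: 2 of them at 11 and 9 at 12 total 130.

11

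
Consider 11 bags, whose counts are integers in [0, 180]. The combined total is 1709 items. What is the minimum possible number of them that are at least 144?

4

If only k of them are at least 144, the other 11 − k are at most 143, so the total is at most k·180 + (11 − k)·143.
This must reach 1709, so k·180 + (11 − k)·143 ≥ 1709, giving k ≥ 4.
Exactly 4 works: 4 values at 180 and 7 at 143 total 1721; lower one of the high values by 12 (still ≥ 144) to hit 1709.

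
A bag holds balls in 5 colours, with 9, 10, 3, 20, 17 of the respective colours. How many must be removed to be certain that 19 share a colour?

58

In the worst case you take as many as possible of each colour without reaching 19: 9 + 10 + 3 + 18 + 17 = 57.
The next one must give 19 of some colour, so 57 + 1 = 58.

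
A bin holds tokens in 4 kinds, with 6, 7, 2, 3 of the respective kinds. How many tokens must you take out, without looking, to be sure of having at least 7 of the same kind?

In the worst case you take as many as possible of each kind without reaching 7: 6 + 6 + 2 + 3 = 17.
The next one must give 7 of some kind, so 17 + 1 = 18.

18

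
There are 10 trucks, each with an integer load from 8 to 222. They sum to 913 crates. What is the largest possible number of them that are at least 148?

Suppose k of them are at least 148. Those contribute at least 148 each and the other 10 − k at least 8 each.
So the total is at least 148k + 8(10 − k) = 80 + 140k. This must be ≤ 913, giving k ≤ 5.
k = 5 is achieved by 5 values at 148 and 5 at 8, total 780; add 133 to one value (staying below 148) to reach 913.

5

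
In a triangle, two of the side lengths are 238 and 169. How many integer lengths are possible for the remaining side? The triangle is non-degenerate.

The triangle inequality gives |238 − 169| < c < 238 + 169, i.e. 69 < c < 407.
So c can be any integer from 70 to 406: 337 values.

337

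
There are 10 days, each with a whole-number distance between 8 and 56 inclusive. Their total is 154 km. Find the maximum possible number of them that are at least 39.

With k values at 39 or above and the rest at least 8, the sum is at least 80 + 31k.
Since the sum is 154, we need 31k ≤ 74, i.e. k ≤ 2.
k = 2 is achieved by 2 values at 39 and 8 at 8, total 142; add 12 to one value (staying below 39) to reach 154.

2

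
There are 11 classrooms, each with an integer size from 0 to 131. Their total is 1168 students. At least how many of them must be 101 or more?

Suppose at most 11 − j of them reach 101; then j values are ≤ 100 and the rest ≤ 131.
The total is then ≤ 100·j + 131·(11 − j) = 1441 − 31j. For this to be ≥ 1168 we need j ≤ 8, so at least 11 − 8 = 3 must reach 101.
Exactly 3 works: 3 values at 131 and 8 at 100 total 1193; lower one of the high values by 25 (still ≥ 101) to hit 1168.

3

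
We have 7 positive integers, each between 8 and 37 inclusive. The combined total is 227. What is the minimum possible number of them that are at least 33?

1

If only k of them are at least 33, the other 7 − k are at most 32, so the total is at most k·37 + (7 − k)·32.
This must reach 227, so k·37 + (7 − k)·32 ≥ 227, giving k ≥ 1.
Exactly 1 works: 1 value at 37 and 6 at 32 total 229; lower one of the high values by 2 (still ≥ 33) to hit 227.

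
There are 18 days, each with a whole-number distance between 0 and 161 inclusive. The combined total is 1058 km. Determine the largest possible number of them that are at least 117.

9

Suppose k of them are at least 117. Those contribute at least 117 each and the other 18 − k at least 0 each.
So the total is at least 117k + 0(18 − k) = 0 + 117k. This must be ≤ 1058, giving k ≤ 9.
k = 9 is achieved by 9 values at 117 and 9 at 0, total 1053; add 5 to one value (staying below 117) to reach 1058.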